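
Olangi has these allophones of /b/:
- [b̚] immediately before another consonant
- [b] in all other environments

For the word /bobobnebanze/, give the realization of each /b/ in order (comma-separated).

Occurrence 1 (position 1): no conditioning environment matches → elsewhere allophone [b].
Occurrence 2 (position 3): no conditioning environment matches → elsewhere allophone [b].
Occurrence 3 (position 5): immediately before another consonant → [b̚].
Occurrence 4 (position 8): no conditioning environment matches → elsewhere allophone [b].

[b], [b], [b̚], [b]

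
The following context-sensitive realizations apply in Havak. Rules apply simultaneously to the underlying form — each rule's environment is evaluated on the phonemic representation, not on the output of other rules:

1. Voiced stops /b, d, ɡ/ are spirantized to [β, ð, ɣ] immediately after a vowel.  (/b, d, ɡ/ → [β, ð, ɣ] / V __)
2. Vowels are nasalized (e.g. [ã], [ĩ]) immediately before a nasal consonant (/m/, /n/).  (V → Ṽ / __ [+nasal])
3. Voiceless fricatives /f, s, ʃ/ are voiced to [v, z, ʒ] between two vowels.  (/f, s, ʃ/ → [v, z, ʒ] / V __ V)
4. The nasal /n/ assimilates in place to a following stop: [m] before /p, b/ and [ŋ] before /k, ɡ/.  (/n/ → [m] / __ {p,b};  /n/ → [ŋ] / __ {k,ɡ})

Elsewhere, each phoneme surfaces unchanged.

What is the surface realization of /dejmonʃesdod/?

[dejmõnʃesdoð]

/d/ (word-initial) is in the target of rule 1 but the environment (immediately after a vowel) is not met → [d].
/e/ (between /d/ and /j/): rule 2 targets it, but not before a nasal consonant → unchanged [e].
/j/ — not in any rule's target class → [j].
/m/ stays [m].
/o/ meets the environment for rule 2 (before a nasal consonant) → [õ].
/n/ — between /o/ and /ʃ/; rule 4 does not apply here → [n].
/ʃ/ (between /n/ and /e/): rule 3 targets it, but not between two vowels → unchanged [ʃ].
/e/ — between /ʃ/ and /s/; rule 2 does not apply here → [e].
/s/ (between /e/ and /d/) is in the target of rule 3 but the environment (between two vowels) is not met → [s].
/d/ (between /s/ and /o/) fails the environment for rule 1, so it stays [d].
/o/ — between /d/ and /d/; rule 2 does not apply here → [o].
/d/ meets the environment for rule 1 (immediately after a vowel) → [ð].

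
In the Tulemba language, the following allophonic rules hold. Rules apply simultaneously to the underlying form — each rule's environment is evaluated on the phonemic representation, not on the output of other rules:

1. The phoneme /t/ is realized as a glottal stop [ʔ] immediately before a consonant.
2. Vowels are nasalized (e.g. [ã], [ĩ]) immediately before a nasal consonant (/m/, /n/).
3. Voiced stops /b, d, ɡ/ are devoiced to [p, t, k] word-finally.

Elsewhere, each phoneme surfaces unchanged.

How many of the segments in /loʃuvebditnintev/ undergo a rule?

Segments that undergo a rule: /t/ → [ʔ] (rule 1); /i/ → [ĩ] (rule 2).
All other segments surface unchanged.

2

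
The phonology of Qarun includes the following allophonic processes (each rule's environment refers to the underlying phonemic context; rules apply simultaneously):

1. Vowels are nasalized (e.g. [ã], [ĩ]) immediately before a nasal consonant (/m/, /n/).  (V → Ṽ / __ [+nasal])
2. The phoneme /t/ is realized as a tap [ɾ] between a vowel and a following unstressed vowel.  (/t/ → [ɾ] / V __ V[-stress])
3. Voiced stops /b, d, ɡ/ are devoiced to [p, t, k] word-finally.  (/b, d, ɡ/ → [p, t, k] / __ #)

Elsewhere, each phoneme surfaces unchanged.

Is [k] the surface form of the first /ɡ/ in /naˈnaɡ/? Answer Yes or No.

/ɡ/ (word-final) occurs word-finally → [k] by rule 3.
The actual realization is [k], which matches [k].

Yes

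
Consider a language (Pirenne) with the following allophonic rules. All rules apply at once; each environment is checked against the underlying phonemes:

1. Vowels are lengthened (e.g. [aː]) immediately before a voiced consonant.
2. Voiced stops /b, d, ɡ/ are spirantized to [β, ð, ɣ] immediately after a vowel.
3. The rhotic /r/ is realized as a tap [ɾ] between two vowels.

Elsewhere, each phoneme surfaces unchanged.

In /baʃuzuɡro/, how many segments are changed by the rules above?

3

Segments that undergo a rule: /u/ → [uː] (rule 1); /u/ → [uː] (rule 1); /ɡ/ → [ɣ] (rule 2).
All other segments surface unchanged.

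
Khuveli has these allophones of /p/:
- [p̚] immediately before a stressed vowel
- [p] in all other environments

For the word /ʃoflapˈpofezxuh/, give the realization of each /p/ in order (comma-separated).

Occurrence 1 (position 6): no conditioning environment matches → elsewhere allophone [p].
Occurrence 2 (position 7): immediately before a stressed vowel → [p̚].

[p], [p̚]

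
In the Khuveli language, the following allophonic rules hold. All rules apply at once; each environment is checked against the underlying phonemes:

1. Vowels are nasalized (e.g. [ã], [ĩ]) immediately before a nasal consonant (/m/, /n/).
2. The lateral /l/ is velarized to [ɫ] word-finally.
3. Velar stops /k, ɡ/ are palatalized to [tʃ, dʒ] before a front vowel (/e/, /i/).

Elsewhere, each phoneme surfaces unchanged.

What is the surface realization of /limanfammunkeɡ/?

[lĩmãnfãmmũntʃeɡ]

/l/ — word-initial; rule 2 does not apply here → [l].
/i/ (between /l/ and /m/): before a nasal consonant, so rule 1 applies → [ĩ].
/m/ (between /i/ and /a/): no rule targets it → [m].
/a/ — between /m/ and /n/, before a nasal consonant — surfaces as [ã] (rule 1).
/n/ — not in any rule's target class → [n].
/f/ — not in any rule's target class → [f].
/a/ (between /f/ and /m/) occurs before a nasal consonant → [ã] by rule 1.
/m/ (between /a/ and /m/) is unaffected → [m].
/m/ — not in any rule's target class → [m].
/u/ (between /m/ and /n/) occurs before a nasal consonant → [ũ] by rule 1.
/n/ — not in any rule's target class → [n].
/k/ meets the environment for rule 3 (before a front vowel) → [tʃ].
/e/ — between /k/ and /ɡ/; rule 1 does not apply here → [e].
/ɡ/ (word-final) is in the target of rule 3 but the environment (before a front vowel) is not met → [ɡ].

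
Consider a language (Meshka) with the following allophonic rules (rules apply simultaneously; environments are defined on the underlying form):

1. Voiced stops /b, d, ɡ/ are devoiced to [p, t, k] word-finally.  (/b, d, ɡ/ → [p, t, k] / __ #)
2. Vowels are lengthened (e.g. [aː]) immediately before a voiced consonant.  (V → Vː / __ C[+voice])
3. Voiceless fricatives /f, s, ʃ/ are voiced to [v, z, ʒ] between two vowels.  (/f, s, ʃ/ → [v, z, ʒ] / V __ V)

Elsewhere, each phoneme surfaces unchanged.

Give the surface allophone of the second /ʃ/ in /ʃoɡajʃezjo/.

[ʃ]

/ʃ/ (between /j/ and /e/): rule 3 targets it, but not between two vowels → unchanged [ʃ].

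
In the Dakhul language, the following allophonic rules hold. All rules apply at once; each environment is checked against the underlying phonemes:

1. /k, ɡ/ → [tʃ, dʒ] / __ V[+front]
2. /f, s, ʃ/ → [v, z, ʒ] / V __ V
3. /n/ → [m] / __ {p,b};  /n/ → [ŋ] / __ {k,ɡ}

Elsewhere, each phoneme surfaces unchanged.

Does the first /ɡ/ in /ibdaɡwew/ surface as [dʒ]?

/ɡ/ (between /a/ and /w/) is in the target of rule 1 but the environment (before a front vowel) is not met → [ɡ].
The actual realization is [ɡ], not [dʒ].

No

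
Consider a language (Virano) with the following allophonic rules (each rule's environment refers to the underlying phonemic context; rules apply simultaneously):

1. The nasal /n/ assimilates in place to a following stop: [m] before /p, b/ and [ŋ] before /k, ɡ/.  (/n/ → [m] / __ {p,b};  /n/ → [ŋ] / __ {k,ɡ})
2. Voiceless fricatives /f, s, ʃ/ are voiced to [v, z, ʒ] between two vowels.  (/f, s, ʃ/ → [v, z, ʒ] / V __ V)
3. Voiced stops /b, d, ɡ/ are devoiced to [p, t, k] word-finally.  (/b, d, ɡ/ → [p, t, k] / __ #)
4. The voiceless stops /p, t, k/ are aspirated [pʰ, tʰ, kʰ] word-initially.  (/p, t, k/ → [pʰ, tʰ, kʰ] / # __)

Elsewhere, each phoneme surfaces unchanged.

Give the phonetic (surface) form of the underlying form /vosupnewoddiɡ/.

/v/ (word-initial): no rule targets it → [v].
/o/ — not in any rule's target class → [o].
/s/ (between /o/ and /u/): between two vowels, so rule 2 applies → [z].
/u/ (between /s/ and /p/) is unaffected → [u].
/p/ — between /u/ and /n/; rule 4 does not apply here → [p].
/n/ (between /p/ and /e/) fails the environment for rule 1, so it stays [n].
/e/ stays [e].
/w/ stays [w].
/o/ stays [o].
/d/ — between /o/ and /d/; rule 3 does not apply here → [d].
/d/ (between /d/ and /i/) fails the environment for rule 3, so it stays [d].
/i/ (between /d/ and /ɡ/) is unaffected → [i].
/ɡ/ (word-final): word-finally, so rule 3 applies → [k].

[vozupnewoddik]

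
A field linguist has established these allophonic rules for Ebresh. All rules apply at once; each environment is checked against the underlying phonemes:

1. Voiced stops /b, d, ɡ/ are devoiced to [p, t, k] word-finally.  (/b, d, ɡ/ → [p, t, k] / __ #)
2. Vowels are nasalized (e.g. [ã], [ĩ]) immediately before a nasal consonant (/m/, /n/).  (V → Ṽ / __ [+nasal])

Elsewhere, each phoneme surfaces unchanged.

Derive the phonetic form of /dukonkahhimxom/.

/d/ (word-initial) is in the target of rule 1 but the environment (word-finally) is not met → [d].
/u/ (between /d/ and /k/) is in the target of rule 2 but the environment (before a nasal consonant) is not met → [u].
/k/ — not in any rule's target class → [k].
/o/ (between /k/ and /n/): before a nasal consonant, so rule 2 applies → [õ].
/n/ (between /o/ and /k/): no rule targets it → [n].
/k/ (between /n/ and /a/): no rule targets it → [k].
/a/ (between /k/ and /h/): rule 2 targets it, but not before a nasal consonant → unchanged [a].
/h/ (between /a/ and /h/) is unaffected → [h].
/h/ stays [h].
/i/ meets the environment for rule 2 (before a nasal consonant) → [ĩ].
/m/ (between /i/ and /x/) is unaffected → [m].
/x/ (between /m/ and /o/): no rule targets it → [x].
Rule 2 applies to /o/ (between /x/ and /m/: before a nasal consonant) → [õ].
/m/ (word-final): no rule targets it → [m].

[dukõnkahhĩmxõm]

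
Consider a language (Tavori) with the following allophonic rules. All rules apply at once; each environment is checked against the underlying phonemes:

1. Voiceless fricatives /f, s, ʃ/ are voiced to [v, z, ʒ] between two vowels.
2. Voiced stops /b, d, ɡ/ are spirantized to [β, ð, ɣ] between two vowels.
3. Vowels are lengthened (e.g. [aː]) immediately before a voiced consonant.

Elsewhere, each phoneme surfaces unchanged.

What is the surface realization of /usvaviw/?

[usvaːviːw]

/u/ (word-initial) fails the environment for rule 3, so it stays [u].
/s/ — between /u/ and /v/; rule 1 does not apply here → [s].
/v/ (between /s/ and /a/) is unaffected → [v].
/a/ — between /v/ and /v/, before a voiced consonant — surfaces as [aː] (rule 3).
/v/ (between /a/ and /i/): no rule targets it → [v].
/i/ (between /v/ and /w/): before a voiced consonant, so rule 3 applies → [iː].
/w/ (word-final) is unaffected → [w].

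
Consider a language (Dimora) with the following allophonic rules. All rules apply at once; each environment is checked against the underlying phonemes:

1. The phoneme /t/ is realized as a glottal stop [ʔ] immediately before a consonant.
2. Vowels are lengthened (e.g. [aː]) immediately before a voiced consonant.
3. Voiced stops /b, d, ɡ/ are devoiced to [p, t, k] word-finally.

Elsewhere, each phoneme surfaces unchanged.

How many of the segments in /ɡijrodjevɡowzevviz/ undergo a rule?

Segments that undergo a rule: /i/ → [iː] (rule 2); /o/ → [oː] (rule 2); /e/ → [eː] (rule 2); /o/ → [oː] (rule 2); /e/ → [eː] (rule 2); /i/ → [iː] (rule 2).
All other segments surface unchanged.

6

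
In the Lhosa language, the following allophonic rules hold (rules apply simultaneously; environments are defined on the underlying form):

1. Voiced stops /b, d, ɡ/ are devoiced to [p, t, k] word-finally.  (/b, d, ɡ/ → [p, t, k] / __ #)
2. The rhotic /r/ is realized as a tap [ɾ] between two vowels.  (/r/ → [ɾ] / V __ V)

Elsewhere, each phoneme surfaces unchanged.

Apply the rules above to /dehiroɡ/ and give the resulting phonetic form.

/d/ (word-initial): rule 1 targets it, but not word-finally → unchanged [d].
/e/ (between /d/ and /h/): no rule targets it → [e].
/h/ stays [h].
/i/ stays [i].
Rule 2 applies to /r/ (between /i/ and /o/: between two vowels) → [ɾ].
/o/ — not in any rule's target class → [o].
/ɡ/ meets the environment for rule 1 (word-finally) → [k].

[dehiɾok]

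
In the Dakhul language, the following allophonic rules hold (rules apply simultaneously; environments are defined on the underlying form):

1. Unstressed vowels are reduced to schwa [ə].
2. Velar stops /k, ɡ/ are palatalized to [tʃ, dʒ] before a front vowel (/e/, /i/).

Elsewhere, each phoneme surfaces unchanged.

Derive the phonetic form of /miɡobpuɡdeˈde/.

/m/ (word-initial) is unaffected → [m].
/i/ (between /m/ and /ɡ/) occurs in an unstressed syllable → [ə] by rule 1.
/ɡ/ (between /i/ and /o/) is in the target of rule 2 but the environment (before a front vowel) is not met → [ɡ].
Rule 1 applies to /o/ (between /ɡ/ and /b/: in an unstressed syllable) → [ə].
/b/ stays [b].
/p/ (between /b/ and /u/) is unaffected → [p].
/u/ (between /p/ and /ɡ/) occurs in an unstressed syllable → [ə] by rule 1.
/ɡ/ — between /u/ and /d/; rule 2 does not apply here → [ɡ].
/d/ (between /ɡ/ and /e/): no rule targets it → [d].
/e/ (between /d/ and /d/) occurs in an unstressed syllable → [ə] by rule 1.
/d/ stays [d].
/e/ (word-final) is in the target of rule 1 but the environment (in an unstressed syllable) is not met → [e].

[məɡəbpəɡdəˈde]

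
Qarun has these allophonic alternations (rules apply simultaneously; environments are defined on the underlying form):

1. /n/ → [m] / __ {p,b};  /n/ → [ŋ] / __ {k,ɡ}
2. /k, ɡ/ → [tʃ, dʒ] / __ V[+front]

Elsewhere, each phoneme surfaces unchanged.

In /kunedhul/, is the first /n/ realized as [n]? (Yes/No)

Yes

/n/ (between /u/ and /e/): rule 1 targets it, but not before a labial or velar stop → unchanged [n].
The actual realization is [n], which matches [n].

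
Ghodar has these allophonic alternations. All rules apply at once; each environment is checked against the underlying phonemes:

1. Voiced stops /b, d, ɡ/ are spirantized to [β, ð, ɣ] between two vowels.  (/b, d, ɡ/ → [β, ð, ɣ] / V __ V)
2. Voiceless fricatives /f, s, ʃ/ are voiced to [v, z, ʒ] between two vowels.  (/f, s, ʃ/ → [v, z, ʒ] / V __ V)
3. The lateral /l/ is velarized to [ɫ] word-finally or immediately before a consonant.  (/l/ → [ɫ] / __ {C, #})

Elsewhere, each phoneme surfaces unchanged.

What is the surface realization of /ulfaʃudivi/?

[uɫfaʒuðivi]

/u/ stays [u].
/l/ (between /u/ and /f/) occurs word-finally or immediately before a consonant → [ɫ] by rule 3.
/f/ — between /l/ and /a/; rule 2 does not apply here → [f].
/a/ (between /f/ and /ʃ/) is unaffected → [a].
/ʃ/ (between /a/ and /u/) occurs between two vowels → [ʒ] by rule 2.
/u/ (between /ʃ/ and /d/): no rule targets it → [u].
/d/ — between /u/ and /i/, between two vowels — surfaces as [ð] (rule 1).
/i/ stays [i].
/v/ (between /i/ and /i/) is unaffected → [v].
/i/ — not in any rule's target class → [i].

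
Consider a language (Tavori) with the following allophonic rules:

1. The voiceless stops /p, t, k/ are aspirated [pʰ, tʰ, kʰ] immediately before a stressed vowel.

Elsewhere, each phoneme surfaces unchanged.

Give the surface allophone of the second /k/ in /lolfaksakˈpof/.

/k/ (between /a/ and /p/): rule 1 targets it, but not immediately before a stressed vowel → unchanged [k].

[k]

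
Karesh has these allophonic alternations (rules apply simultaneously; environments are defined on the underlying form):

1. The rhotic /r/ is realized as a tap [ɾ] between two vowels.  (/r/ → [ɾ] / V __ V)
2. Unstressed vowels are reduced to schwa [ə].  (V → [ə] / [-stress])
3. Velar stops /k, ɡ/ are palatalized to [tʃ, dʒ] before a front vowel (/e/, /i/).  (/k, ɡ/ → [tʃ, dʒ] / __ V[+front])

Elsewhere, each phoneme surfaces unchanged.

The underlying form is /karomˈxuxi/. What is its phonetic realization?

/k/ (word-initial): rule 3 targets it, but not before a front vowel → unchanged [k].
/a/ (between /k/ and /r/) occurs in an unstressed syllable → [ə] by rule 2.
/r/ (between /a/ and /o/) occurs between two vowels → [ɾ] by rule 1.
Rule 2 applies to /o/ (between /r/ and /m/: in an unstressed syllable) → [ə].
/m/ (between /o/ and /x/) is unaffected → [m].
/x/ (between /m/ and /u/): no rule targets it → [x].
/u/ (between /x/ and /x/): rule 2 targets it, but not in an unstressed syllable → unchanged [u].
/x/ (between /u/ and /i/): no rule targets it → [x].
Rule 2 applies to /i/ (word-final: in an unstressed syllable) → [ə].

[kəɾəmˈxuxə]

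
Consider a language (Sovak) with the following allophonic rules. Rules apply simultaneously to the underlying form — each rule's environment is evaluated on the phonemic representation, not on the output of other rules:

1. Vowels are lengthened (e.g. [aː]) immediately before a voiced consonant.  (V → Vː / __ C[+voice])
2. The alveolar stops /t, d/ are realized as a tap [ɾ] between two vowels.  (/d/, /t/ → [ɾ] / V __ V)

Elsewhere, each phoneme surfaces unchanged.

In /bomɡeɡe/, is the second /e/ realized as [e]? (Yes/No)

Yes

/e/ (word-final) fails the environment for rule 1, so it stays [e].
The actual realization is [e], which matches [e].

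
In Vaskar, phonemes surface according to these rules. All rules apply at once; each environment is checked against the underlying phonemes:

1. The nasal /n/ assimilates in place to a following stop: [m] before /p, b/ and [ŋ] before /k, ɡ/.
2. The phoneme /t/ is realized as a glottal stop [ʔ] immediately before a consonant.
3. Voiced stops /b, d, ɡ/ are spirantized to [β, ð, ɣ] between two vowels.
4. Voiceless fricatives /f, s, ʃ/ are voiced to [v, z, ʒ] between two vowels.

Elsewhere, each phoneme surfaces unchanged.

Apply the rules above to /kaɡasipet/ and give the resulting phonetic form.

/k/ stays [k].
/a/ (between /k/ and /ɡ/): no rule targets it → [a].
/ɡ/ meets the environment for rule 3 (between two vowels) → [ɣ].
/a/ (between /ɡ/ and /s/): no rule targets it → [a].
Rule 4 applies to /s/ (between /a/ and /i/: between two vowels) → [z].
/i/ — not in any rule's target class → [i].
/p/ — not in any rule's target class → [p].
/e/ stays [e].
/t/ (word-final): rule 2 targets it, but not immediately before a consonant → unchanged [t].

[kaɣazipet]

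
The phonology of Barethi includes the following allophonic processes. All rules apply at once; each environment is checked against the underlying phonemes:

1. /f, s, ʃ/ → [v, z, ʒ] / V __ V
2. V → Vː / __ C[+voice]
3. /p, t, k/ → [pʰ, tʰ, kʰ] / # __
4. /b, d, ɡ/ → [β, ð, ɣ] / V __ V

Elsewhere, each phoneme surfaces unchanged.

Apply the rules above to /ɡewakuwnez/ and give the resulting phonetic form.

[ɡeːwakuːwneːz]

/ɡ/ (word-initial) fails the environment for rule 4, so it stays [ɡ].
/e/ (between /ɡ/ and /w/): before a voiced consonant, so rule 2 applies → [eː].
/w/ (between /e/ and /a/): no rule targets it → [w].
/a/ (between /w/ and /k/) is in the target of rule 2 but the environment (before a voiced consonant) is not met → [a].
/k/ (between /a/ and /u/) fails the environment for rule 3, so it stays [k].
/u/ (between /k/ and /w/): before a voiced consonant, so rule 2 applies → [uː].
/w/ — not in any rule's target class → [w].
/n/ stays [n].
/e/ (between /n/ and /z/): before a voiced consonant, so rule 2 applies → [eː].
/z/ stays [z].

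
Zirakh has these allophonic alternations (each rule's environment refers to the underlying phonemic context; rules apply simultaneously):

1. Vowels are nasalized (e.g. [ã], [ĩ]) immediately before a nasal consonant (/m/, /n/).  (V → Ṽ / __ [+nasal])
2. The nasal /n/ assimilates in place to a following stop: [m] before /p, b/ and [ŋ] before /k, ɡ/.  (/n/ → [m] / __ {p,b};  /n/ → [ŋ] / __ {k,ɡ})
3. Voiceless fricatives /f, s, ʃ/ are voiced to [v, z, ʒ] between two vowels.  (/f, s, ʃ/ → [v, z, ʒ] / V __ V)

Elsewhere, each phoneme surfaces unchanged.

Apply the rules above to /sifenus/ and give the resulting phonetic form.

[sivẽnus]

/s/ — word-initial; rule 3 does not apply here → [s].
/i/ (between /s/ and /f/) is in the target of rule 1 but the environment (before a nasal consonant) is not met → [i].
/f/ (between /i/ and /e/): between two vowels, so rule 3 applies → [v].
/e/ (between /f/ and /n/) occurs before a nasal consonant → [ẽ] by rule 1.
/n/ (between /e/ and /u/) is in the target of rule 2 but the environment (before a labial or velar stop) is not met → [n].
/u/ (between /n/ and /s/): rule 1 targets it, but not before a nasal consonant → unchanged [u].
/s/ (word-final) fails the environment for rule 3, so it stays [s].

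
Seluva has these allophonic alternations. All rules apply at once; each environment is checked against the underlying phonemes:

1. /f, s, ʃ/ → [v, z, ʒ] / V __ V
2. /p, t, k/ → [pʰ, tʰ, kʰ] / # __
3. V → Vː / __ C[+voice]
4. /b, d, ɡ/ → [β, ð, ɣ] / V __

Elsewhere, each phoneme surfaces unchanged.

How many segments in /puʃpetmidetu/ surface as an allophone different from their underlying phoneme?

3

Segments that undergo a rule: /p/ → [pʰ] (rule 2); /i/ → [iː] (rule 3); /d/ → [ð] (rule 4).
All other segments surface unchanged.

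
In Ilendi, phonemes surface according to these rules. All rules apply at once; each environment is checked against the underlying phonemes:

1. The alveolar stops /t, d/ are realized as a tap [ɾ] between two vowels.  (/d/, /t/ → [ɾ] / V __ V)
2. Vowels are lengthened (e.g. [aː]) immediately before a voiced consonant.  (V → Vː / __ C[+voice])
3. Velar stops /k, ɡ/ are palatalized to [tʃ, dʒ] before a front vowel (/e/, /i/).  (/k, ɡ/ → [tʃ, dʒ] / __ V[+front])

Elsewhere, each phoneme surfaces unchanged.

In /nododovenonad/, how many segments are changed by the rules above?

Segments that undergo a rule: /o/ → [oː] (rule 2); /d/ → [ɾ] (rule 1); /o/ → [oː] (rule 2); /d/ → [ɾ] (rule 1); /o/ → [oː] (rule 2); /e/ → [eː] (rule 2); /o/ → [oː] (rule 2); /a/ → [aː] (rule 2).
All other segments surface unchanged.

8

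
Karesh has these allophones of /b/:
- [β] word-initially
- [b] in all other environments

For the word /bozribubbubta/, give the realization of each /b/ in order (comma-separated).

[β], [b], [b], [b], [b]

Occurrence 1 (position 1): word-initially → [β].
Occurrence 2 (position 6): no conditioning environment matches → elsewhere allophone [b].
Occurrence 3 (position 8): no conditioning environment matches → elsewhere allophone [b].
Occurrence 4 (position 9): no conditioning environment matches → elsewhere allophone [b].
Occurrence 5 (position 11): no conditioning environment matches → elsewhere allophone [b].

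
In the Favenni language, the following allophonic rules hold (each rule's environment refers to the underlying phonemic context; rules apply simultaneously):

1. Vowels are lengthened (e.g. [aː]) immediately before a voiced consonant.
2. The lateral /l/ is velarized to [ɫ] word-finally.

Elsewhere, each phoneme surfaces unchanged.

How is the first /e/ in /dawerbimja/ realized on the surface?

[eː]

/e/ meets the environment for rule 1 (before a voiced consonant) → [eː].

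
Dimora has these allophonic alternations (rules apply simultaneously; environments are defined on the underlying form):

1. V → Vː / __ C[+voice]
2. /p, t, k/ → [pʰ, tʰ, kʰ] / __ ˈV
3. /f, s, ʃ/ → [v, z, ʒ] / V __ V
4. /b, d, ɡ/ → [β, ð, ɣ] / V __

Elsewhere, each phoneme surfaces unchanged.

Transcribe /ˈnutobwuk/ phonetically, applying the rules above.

/n/ — not in any rule's target class → [n].
/u/ (between /n/ and /t/) fails the environment for rule 1, so it stays [u].
/t/ (between /u/ and /o/): rule 2 targets it, but not immediately before a stressed vowel → unchanged [t].
Rule 1 applies to /o/ (between /t/ and /b/: before a voiced consonant) → [oː].
/b/ (between /o/ and /w/): immediately after a vowel, so rule 4 applies → [β].
/w/ — not in any rule's target class → [w].
/u/ (between /w/ and /k/) is in the target of rule 1 but the environment (before a voiced consonant) is not met → [u].
/k/ (word-final) fails the environment for rule 2, so it stays [k].

[ˈnutoːβwuk]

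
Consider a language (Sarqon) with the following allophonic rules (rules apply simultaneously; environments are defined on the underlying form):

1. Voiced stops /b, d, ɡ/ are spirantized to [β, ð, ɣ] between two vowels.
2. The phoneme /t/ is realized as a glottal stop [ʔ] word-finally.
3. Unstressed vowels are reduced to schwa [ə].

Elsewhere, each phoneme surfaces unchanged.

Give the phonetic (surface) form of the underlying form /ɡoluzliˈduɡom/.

[ɡələzləˈðuɣəm]

/ɡ/ (word-initial) fails the environment for rule 1, so it stays [ɡ].
/o/ meets the environment for rule 3 (in an unstressed syllable) → [ə].
/l/ stays [l].
/u/ (between /l/ and /z/): in an unstressed syllable, so rule 3 applies → [ə].
/z/ — not in any rule's target class → [z].
/l/ (between /z/ and /i/) is unaffected → [l].
/i/ — between /l/ and /d/, in an unstressed syllable — surfaces as [ə] (rule 3).
/d/ — between /i/ and /u/, between two vowels — surfaces as [ð] (rule 1).
/u/ (between /d/ and /ɡ/) fails the environment for rule 3, so it stays [u].
/ɡ/ (between /u/ and /o/): between two vowels, so rule 1 applies → [ɣ].
Rule 3 applies to /o/ (between /ɡ/ and /m/: in an unstressed syllable) → [ə].
/m/ stays [m].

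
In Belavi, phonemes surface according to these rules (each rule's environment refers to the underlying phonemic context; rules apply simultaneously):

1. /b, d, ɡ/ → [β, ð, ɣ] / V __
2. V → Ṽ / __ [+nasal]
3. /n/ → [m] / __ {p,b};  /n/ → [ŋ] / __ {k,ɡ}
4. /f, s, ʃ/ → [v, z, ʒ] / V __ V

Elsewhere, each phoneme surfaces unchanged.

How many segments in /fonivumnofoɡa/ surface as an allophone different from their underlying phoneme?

Segments that undergo a rule: /o/ → [õ] (rule 2); /u/ → [ũ] (rule 2); /f/ → [v] (rule 4); /ɡ/ → [ɣ] (rule 1).
All other segments surface unchanged.

4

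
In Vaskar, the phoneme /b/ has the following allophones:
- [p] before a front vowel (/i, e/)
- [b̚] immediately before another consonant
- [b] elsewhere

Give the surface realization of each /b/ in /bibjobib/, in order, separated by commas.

Occurrence 1 (position 1): before a front vowel (/i, e/) → [p].
Occurrence 2 (position 3): immediately before another consonant → [b̚].
Occurrence 3 (position 6): before a front vowel (/i, e/) → [p].
Occurrence 4 (position 8): no conditioning environment matches → elsewhere allophone [b].

[p], [b̚], [p], [b]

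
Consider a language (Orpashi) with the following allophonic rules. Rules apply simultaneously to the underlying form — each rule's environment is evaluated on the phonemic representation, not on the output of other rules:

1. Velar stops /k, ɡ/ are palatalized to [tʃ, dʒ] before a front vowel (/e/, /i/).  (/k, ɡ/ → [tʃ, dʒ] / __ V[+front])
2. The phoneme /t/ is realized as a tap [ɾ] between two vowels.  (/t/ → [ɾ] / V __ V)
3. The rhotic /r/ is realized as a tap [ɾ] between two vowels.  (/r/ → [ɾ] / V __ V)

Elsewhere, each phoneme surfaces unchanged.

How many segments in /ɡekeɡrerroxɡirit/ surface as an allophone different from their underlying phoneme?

4

Segments that undergo a rule: /ɡ/ → [dʒ] (rule 1); /k/ → [tʃ] (rule 1); /ɡ/ → [dʒ] (rule 1); /r/ → [ɾ] (rule 3).
All other segments surface unchanged.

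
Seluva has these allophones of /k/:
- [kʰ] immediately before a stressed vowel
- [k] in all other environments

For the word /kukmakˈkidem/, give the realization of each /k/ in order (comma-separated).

[k], [k], [k], [kʰ]

Occurrence 1 (position 1): no conditioning environment matches → elsewhere allophone [k].
Occurrence 2 (position 3): no conditioning environment matches → elsewhere allophone [k].
Occurrence 3 (position 6): no conditioning environment matches → elsewhere allophone [k].
Occurrence 4 (position 7): immediately before a stressed vowel → [kʰ].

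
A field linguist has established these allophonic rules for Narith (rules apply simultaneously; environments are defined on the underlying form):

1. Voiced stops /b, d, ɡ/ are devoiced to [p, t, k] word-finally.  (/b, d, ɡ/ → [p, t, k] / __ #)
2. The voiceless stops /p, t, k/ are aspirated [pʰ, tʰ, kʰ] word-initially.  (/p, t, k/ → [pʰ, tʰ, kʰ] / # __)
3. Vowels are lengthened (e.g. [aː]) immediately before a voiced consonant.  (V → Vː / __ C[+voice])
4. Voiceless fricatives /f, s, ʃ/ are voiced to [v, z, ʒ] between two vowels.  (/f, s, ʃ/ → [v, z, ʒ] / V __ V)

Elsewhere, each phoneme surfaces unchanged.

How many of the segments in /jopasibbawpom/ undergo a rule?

4

Segments that undergo a rule: /s/ → [z] (rule 4); /i/ → [iː] (rule 3); /a/ → [aː] (rule 3); /o/ → [oː] (rule 3).
All other segments surface unchanged.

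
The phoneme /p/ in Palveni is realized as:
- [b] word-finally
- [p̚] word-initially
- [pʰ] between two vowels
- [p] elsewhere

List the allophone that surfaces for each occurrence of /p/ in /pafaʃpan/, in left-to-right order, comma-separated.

[p̚], [p]

Occurrence 1 (position 1): word-initially → [p̚].
Occurrence 2 (position 6): no conditioning environment matches → elsewhere allophone [p].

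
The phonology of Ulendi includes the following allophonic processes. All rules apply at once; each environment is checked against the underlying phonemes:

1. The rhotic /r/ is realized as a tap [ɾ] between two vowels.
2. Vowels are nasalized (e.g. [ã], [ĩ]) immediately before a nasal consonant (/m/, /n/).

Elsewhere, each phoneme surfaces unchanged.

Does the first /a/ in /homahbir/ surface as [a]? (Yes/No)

/a/ (between /m/ and /h/) fails the environment for rule 2, so it stays [a].
The actual realization is [a], which matches [a].

Yes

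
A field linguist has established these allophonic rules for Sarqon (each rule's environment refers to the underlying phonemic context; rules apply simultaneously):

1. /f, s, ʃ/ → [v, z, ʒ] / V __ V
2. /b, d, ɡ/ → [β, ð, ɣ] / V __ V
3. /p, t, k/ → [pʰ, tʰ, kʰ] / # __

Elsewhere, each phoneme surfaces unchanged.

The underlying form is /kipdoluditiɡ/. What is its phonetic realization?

[kʰipdoluðitiɡ]

/k/ (word-initial) occurs word-initially → [kʰ] by rule 3.
/p/ — between /i/ and /d/; rule 3 does not apply here → [p].
/d/ (between /p/ and /o/) fails the environment for rule 2, so it stays [d].
/d/ meets the environment for rule 2 (between two vowels) → [ð].
/t/ (between /i/ and /i/): rule 3 targets it, but not word-initially → unchanged [t].
/ɡ/ (word-final): rule 2 targets it, but not between two vowels → unchanged [ɡ].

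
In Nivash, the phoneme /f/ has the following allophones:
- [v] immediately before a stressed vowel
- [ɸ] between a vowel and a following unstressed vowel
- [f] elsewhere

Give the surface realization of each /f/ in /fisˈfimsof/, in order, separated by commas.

Occurrence 1 (position 1): no conditioning environment matches → elsewhere allophone [f].
Occurrence 2 (position 4): immediately before a stressed vowel → [v].
Occurrence 3 (position 9): no conditioning environment matches → elsewhere allophone [f].

[f], [v], [f]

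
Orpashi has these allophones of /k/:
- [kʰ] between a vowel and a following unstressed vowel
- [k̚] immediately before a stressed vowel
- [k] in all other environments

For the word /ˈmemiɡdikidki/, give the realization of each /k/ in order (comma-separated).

Occurrence 1 (position 8): between a vowel and a following unstressed vowel → [kʰ].
Occurrence 2 (position 11): no conditioning environment matches → elsewhere allophone [k].

[kʰ], [k]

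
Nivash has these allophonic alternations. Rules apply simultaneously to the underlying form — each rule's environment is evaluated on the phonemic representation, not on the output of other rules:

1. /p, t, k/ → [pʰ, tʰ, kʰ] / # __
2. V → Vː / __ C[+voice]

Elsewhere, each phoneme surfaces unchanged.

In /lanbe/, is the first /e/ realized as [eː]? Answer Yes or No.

No

/e/ (word-final) fails the environment for rule 2, so it stays [e].
The actual realization is [e], not [eː].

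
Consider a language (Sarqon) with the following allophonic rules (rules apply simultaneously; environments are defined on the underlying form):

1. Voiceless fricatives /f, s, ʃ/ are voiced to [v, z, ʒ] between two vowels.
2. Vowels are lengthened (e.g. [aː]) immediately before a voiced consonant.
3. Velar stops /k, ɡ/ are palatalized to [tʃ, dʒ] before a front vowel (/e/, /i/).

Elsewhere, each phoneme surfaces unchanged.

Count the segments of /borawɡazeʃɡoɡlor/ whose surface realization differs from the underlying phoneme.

5

Segments that undergo a rule: /o/ → [oː] (rule 2); /a/ → [aː] (rule 2); /a/ → [aː] (rule 2); /o/ → [oː] (rule 2); /o/ → [oː] (rule 2).
All other segments surface unchanged.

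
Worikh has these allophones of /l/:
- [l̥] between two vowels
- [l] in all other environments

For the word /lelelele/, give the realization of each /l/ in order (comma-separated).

Occurrence 1 (position 1): no conditioning environment matches → elsewhere allophone [l].
Occurrence 2 (position 3): between two vowels → [l̥].
Occurrence 3 (position 5): between two vowels → [l̥].
Occurrence 4 (position 7): between two vowels → [l̥].

[l], [l̥], [l̥], [l̥]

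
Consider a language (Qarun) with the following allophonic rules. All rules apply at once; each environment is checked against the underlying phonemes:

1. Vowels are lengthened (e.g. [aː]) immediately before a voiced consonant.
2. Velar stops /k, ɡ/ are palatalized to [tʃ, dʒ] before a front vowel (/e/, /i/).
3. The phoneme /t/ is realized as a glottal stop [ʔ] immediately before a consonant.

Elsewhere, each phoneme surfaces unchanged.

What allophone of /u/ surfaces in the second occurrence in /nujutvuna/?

[u]

/u/ (between /j/ and /t/): rule 1 targets it, but not before a voiced consonant → unchanged [u].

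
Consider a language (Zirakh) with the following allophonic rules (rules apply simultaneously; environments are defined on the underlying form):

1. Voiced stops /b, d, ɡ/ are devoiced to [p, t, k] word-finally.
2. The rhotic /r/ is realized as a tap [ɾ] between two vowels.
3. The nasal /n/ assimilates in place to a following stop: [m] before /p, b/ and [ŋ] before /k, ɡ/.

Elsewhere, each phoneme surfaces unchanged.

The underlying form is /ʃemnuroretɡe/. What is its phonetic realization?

/ʃ/ — not in any rule's target class → [ʃ].
/e/ — not in any rule's target class → [e].
/m/ — not in any rule's target class → [m].
/n/ — between /m/ and /u/; rule 3 does not apply here → [n].
/u/ (between /n/ and /r/): no rule targets it → [u].
/r/ meets the environment for rule 2 (between two vowels) → [ɾ].
/o/ — not in any rule's target class → [o].
/r/ (between /o/ and /e/) occurs between two vowels → [ɾ] by rule 2.
/e/ (between /r/ and /t/): no rule targets it → [e].
/t/ (between /e/ and /ɡ/) is unaffected → [t].
/ɡ/ — between /t/ and /e/; rule 1 does not apply here → [ɡ].
/e/ — not in any rule's target class → [e].

[ʃemnuɾoɾetɡe]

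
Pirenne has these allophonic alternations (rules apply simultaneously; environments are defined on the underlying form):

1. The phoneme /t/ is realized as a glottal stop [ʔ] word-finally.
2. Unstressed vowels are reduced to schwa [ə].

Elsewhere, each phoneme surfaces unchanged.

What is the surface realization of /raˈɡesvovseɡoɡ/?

/r/ (word-initial): no rule targets it → [r].
/a/ meets the environment for rule 2 (in an unstressed syllable) → [ə].
/ɡ/ — not in any rule's target class → [ɡ].
/e/ (between /ɡ/ and /s/): rule 2 targets it, but not in an unstressed syllable → unchanged [e].
/s/ stays [s].
/v/ (between /s/ and /o/) is unaffected → [v].
/o/ (between /v/ and /v/) occurs in an unstressed syllable → [ə] by rule 2.
/v/ (between /o/ and /s/) is unaffected → [v].
/s/ — not in any rule's target class → [s].
/e/ (between /s/ and /ɡ/): in an unstressed syllable, so rule 2 applies → [ə].
/ɡ/ stays [ɡ].
/o/ (between /ɡ/ and /ɡ/): in an unstressed syllable, so rule 2 applies → [ə].
/ɡ/ (word-final) is unaffected → [ɡ].

[rəˈɡesvəvsəɡəɡ]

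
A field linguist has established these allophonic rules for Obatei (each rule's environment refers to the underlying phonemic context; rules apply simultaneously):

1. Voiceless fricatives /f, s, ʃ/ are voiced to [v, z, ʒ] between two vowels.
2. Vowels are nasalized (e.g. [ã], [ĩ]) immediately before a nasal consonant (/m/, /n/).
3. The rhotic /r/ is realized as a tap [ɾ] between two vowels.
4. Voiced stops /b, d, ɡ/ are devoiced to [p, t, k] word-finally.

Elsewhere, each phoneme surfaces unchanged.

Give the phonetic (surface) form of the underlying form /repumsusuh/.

[repũmsuzuh]

/r/ — word-initial; rule 3 does not apply here → [r].
/e/ (between /r/ and /p/): rule 2 targets it, but not before a nasal consonant → unchanged [e].
/u/ (between /p/ and /m/) occurs before a nasal consonant → [ũ] by rule 2.
/s/ (between /m/ and /u/) is in the target of rule 1 but the environment (between two vowels) is not met → [s].
/u/ — between /s/ and /s/; rule 2 does not apply here → [u].
/s/ — between /u/ and /u/, between two vowels — surfaces as [z] (rule 1).
/u/ (between /s/ and /h/): rule 2 targets it, but not before a nasal consonant → unchanged [u].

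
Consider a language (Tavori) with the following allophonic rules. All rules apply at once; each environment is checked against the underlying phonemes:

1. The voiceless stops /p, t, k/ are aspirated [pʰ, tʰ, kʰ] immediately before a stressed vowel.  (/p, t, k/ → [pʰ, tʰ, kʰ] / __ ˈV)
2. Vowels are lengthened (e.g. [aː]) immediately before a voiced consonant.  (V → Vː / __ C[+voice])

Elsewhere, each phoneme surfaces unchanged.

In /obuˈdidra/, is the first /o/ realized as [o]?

Rule 2 applies to /o/ (word-initial: before a voiced consonant) → [oː].
The actual realization is [oː], not [o].

No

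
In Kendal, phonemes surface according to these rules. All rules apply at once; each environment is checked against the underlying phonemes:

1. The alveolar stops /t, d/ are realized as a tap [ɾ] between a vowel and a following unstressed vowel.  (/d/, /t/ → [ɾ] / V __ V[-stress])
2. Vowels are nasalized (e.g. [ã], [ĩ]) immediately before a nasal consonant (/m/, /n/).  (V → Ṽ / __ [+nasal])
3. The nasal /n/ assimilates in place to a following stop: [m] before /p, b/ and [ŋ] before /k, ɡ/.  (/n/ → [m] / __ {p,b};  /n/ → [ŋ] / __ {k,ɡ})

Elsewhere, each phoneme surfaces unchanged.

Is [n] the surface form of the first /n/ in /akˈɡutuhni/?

/n/ (between /h/ and /i/) fails the environment for rule 3, so it stays [n].
The actual realization is [n], which matches [n].

Yes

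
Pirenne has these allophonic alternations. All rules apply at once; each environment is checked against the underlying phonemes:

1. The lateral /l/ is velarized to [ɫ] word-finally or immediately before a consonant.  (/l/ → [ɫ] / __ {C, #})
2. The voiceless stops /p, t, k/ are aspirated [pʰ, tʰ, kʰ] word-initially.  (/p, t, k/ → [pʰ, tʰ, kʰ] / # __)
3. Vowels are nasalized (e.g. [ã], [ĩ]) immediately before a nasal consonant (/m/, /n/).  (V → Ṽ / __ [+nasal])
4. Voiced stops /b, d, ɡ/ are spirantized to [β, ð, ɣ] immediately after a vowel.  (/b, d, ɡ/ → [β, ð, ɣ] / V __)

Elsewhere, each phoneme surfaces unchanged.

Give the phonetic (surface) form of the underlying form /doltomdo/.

[doɫtõmdo]

/d/ (word-initial): rule 4 targets it, but not immediately after a vowel → unchanged [d].
/o/ (between /d/ and /l/) is in the target of rule 3 but the environment (before a nasal consonant) is not met → [o].
Rule 1 applies to /l/ (between /o/ and /t/: word-finally or immediately before a consonant) → [ɫ].
/t/ (between /l/ and /o/) fails the environment for rule 2, so it stays [t].
Rule 3 applies to /o/ (between /t/ and /m/: before a nasal consonant) → [õ].
/m/ — not in any rule's target class → [m].
/d/ (between /m/ and /o/) fails the environment for rule 4, so it stays [d].
/o/ (word-final) is in the target of rule 3 but the environment (before a nasal consonant) is not met → [o].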